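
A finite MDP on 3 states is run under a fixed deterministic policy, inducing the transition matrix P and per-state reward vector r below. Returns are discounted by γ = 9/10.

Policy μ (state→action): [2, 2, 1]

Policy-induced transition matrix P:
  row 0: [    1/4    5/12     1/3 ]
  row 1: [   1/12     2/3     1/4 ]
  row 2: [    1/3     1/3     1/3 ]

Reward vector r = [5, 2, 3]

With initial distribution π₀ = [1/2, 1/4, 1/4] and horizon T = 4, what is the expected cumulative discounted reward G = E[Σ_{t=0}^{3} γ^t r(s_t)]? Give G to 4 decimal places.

t=0: π = [0.5000, 0.2500, 0.2500], E[r] = 3.7500, γ^t·E[r] = 3.750000, running G = 3.750000
t=1: π = [0.2292, 0.4583, 0.3125], E[r] = 3.0000, γ^t·E[r] = 2.700000, running G = 6.450000
t=2: π = [0.1997, 0.5052, 0.2951], E[r] = 2.8941, γ^t·E[r] = 2.344219, running G = 8.794219
t=3: π = [0.1904, 0.5184, 0.2912], E[r] = 2.8624, γ^t·E[r] = 2.086699, running G = 10.880918

G = 10.8809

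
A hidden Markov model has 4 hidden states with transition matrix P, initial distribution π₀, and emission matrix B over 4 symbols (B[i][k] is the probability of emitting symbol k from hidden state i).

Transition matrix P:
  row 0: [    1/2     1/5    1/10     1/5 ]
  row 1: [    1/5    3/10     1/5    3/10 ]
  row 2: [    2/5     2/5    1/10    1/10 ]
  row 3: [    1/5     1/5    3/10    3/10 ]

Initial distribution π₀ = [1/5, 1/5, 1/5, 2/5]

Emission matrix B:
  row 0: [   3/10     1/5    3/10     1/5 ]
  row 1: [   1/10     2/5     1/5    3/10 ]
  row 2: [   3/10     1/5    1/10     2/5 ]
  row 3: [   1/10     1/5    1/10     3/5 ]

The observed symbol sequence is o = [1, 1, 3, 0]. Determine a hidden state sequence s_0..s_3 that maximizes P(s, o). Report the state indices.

t=0: δ = [4.000e-02, 8.000e-02, 4.000e-02, 8.000e-02]  (obs o_0=1)
t=1: δ = [4.000e-03, 9.600e-03, 4.800e-03, 4.800e-03]  ψ = [0, 1, 3, 1]  (obs o_1=1)
t=2: δ = [4.000e-04, 8.640e-04, 7.680e-04, 1.728e-03]  ψ = [0, 1, 1, 1]  (obs o_2=3)
t=3: δ = [1.037e-04, 3.456e-05, 1.555e-04, 5.184e-05]  ψ = [3, 3, 3, 3]  (obs o_3=0)
backtrack: best end state = 2; path = [1, 1, 3, 2]

path = [1, 1, 3, 2]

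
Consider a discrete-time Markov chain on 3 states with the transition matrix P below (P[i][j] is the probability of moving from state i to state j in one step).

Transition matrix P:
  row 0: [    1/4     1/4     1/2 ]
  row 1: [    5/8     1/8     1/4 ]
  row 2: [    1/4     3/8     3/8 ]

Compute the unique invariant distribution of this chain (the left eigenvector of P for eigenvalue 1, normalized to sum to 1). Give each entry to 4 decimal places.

Balance equations π_j = Σ_i π_i·P[i][j]:
  π_0 = 1/4·π_0 + 5/8·π_1 + 1/4·π_2
  π_1 = 1/4·π_0 + 1/8·π_1 + 3/8·π_2
  normalize: π_0 + π_1 + π_2 = 1
Solving the linear system gives exactly π = [29/83, 22/83, 32/83].

π = [0.3494, 0.2651, 0.3855]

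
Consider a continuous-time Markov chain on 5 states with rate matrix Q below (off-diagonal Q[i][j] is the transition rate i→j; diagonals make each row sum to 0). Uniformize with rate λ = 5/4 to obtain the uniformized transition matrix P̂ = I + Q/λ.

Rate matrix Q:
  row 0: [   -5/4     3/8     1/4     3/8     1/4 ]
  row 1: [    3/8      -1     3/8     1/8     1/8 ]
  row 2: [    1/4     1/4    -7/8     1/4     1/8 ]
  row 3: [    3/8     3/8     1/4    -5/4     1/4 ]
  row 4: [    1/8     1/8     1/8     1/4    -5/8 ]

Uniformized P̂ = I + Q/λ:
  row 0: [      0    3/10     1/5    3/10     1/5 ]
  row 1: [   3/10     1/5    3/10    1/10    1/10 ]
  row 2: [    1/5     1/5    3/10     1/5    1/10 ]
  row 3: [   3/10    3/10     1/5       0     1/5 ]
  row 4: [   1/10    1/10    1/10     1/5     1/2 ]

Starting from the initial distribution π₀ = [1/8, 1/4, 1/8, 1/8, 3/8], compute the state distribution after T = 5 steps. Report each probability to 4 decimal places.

t=0: π = [0.1250, 0.2500, 0.1250, 0.1250, 0.3750]
t=1: π = [0.1750, 0.1875, 0.2000, 0.1625, 0.2750]
t=2: π = [0.1725, 0.2063, 0.2113, 0.1663, 0.2438]
t=3: π = [0.1784, 0.2095, 0.2174, 0.1634, 0.2314]
t=4: π = [0.1785, 0.2110, 0.2196, 0.1642, 0.2267]
t=5: π = [0.1792, 0.2116, 0.2204, 0.1639, 0.2250]

π = [0.1792, 0.2116, 0.2204, 0.1639, 0.2250]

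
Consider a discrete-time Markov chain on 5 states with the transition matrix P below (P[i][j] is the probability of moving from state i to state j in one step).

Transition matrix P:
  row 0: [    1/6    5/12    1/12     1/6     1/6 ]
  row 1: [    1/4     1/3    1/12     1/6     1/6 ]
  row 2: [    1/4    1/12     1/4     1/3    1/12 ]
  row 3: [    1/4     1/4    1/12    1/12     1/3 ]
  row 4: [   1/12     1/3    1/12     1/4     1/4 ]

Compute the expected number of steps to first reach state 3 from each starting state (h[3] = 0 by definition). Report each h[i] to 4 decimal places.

First-step conditioning: h[3] = 0; for i ≠ 3, h[i] = 1 + Σ_k P[i][k]·h[k].
  h[0] = 1 + 1/6·h[0] + 5/12·h[1] + 1/12·h[2] + 1/6·h[4]
  h[1] = 1 + 1/4·h[0] + 1/3·h[1] + 1/12·h[2] + 1/6·h[4]
  h[2] = 1 + 1/4·h[0] + 1/12·h[1] + 1/4·h[2] + 1/12·h[4]
  h[4] = 1 + 1/12·h[0] + 1/3·h[1] + 1/12·h[2] + 1/4·h[4]
Solving the 4×4 linear system over states ≠ 3 gives exactly h = [440/87, 440/87, 356/87, 0, 400/87] (h[3] = 0 is the target).

h = [5.0575, 5.0575, 4.0920, 0.0000, 4.5977]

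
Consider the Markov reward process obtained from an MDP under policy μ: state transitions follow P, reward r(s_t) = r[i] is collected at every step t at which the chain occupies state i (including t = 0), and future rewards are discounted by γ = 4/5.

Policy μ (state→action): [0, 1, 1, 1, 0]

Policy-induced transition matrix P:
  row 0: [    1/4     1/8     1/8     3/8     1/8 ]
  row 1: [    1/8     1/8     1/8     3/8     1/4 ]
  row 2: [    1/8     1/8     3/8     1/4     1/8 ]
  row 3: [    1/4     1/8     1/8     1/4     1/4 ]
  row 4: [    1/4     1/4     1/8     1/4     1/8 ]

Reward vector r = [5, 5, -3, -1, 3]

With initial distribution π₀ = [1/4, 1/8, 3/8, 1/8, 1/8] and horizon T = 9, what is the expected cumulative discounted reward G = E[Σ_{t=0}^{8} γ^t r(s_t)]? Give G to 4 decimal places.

G = 5.7497

t=0: π = [0.2500, 0.1250, 0.3750, 0.1250, 0.1250], E[r] = 1.0000, γ^t·E[r] = 1.000000, running G = 1.000000
t=1: π = [0.1875, 0.1406, 0.2188, 0.2969, 0.1563], E[r] = 1.1563, γ^t·E[r] = 0.925000, running G = 1.925000
t=2: π = [0.2051, 0.1445, 0.1797, 0.2910, 0.1797], E[r] = 1.4570, γ^t·E[r] = 0.932500, running G = 2.857500
t=3: π = [0.2095, 0.1475, 0.1699, 0.2937, 0.1794], E[r] = 1.5195, γ^t·E[r] = 0.778000, running G = 3.635500
t=4: π = [0.2103, 0.1474, 0.1675, 0.2946, 0.1801], E[r] = 1.5322, γ^t·E[r] = 0.627575, running G = 4.263075
t=5: π = [0.2106, 0.1475, 0.1669, 0.2947, 0.1803], E[r] = 1.5362, γ^t·E[r] = 0.503385, running G = 4.766460
t=6: π = [0.2107, 0.1475, 0.1667, 0.2948, 0.1803], E[r] = 1.5371, γ^t·E[r] = 0.402938, running G = 5.169398
t=7: π = [0.2107, 0.1475, 0.1667, 0.2948, 0.1803], E[r] = 1.5373, γ^t·E[r] = 0.322398, running G = 5.491796
t=8: π = [0.2107, 0.1475, 0.1667, 0.2948, 0.1803], E[r] = 1.5374, γ^t·E[r] = 0.257928, running G = 5.749724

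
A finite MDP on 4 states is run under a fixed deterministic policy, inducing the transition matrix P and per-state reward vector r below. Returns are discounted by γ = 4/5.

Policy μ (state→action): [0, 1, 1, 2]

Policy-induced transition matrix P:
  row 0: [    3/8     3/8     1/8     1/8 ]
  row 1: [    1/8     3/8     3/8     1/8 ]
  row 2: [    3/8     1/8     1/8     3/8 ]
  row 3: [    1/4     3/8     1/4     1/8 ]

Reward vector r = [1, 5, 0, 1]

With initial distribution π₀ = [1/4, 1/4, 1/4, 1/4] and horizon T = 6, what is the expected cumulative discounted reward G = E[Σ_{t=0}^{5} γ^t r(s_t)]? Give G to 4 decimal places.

t=0: π = [0.2500, 0.2500, 0.2500, 0.2500], E[r] = 1.7500, γ^t·E[r] = 1.750000, running G = 1.750000
t=1: π = [0.2813, 0.3125, 0.2188, 0.1875], E[r] = 2.0313, γ^t·E[r] = 1.625000, running G = 3.375000
t=2: π = [0.2734, 0.3203, 0.2266, 0.1797], E[r] = 2.0547, γ^t·E[r] = 1.315000, running G = 4.690000
t=3: π = [0.2725, 0.3184, 0.2275, 0.1816], E[r] = 2.0459, γ^t·E[r] = 1.047500, running G = 5.737500
t=4: π = [0.2727, 0.3181, 0.2273, 0.1819], E[r] = 2.0452, γ^t·E[r] = 0.837700, running G = 6.575200
t=5: π = [0.2727, 0.3182, 0.2273, 0.1818], E[r] = 2.0454, γ^t·E[r] = 0.670250, running G = 7.245450

G = 7.2455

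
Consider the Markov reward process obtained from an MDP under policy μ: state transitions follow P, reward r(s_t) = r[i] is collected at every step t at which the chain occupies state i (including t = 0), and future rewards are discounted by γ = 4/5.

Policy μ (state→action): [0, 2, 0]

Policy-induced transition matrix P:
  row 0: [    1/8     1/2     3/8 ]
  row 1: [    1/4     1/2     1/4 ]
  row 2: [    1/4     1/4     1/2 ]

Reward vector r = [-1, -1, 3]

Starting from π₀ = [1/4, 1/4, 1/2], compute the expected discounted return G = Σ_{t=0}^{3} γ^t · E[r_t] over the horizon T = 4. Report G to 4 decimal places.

t=0: π = [0.2500, 0.2500, 0.5000], E[r] = 1.0000, γ^t·E[r] = 1.000000, running G = 1.000000
t=1: π = [0.2188, 0.3750, 0.4063], E[r] = 0.6250, γ^t·E[r] = 0.500000, running G = 1.500000
t=2: π = [0.2227, 0.3984, 0.3789], E[r] = 0.5156, γ^t·E[r] = 0.330000, running G = 1.830000
t=3: π = [0.2222, 0.4053, 0.3726], E[r] = 0.4902, γ^t·E[r] = 0.251000, running G = 2.081000

G = 2.0810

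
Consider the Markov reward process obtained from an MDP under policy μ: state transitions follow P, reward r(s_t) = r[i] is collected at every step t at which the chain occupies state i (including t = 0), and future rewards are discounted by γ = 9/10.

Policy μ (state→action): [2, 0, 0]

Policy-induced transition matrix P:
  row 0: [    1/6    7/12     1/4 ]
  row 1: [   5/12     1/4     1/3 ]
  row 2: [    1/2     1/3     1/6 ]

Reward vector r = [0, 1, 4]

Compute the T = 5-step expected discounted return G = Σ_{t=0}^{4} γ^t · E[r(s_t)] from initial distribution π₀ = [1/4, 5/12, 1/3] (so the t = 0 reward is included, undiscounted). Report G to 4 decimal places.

t=0: π = [0.2500, 0.4167, 0.3333], E[r] = 1.7500, γ^t·E[r] = 1.750000, running G = 1.750000
t=1: π = [0.3819, 0.3611, 0.2569], E[r] = 1.3889, γ^t·E[r] = 1.250000, running G = 3.000000
t=2: π = [0.3426, 0.3987, 0.2587], E[r] = 1.4334, γ^t·E[r] = 1.161094, running G = 4.161094
t=3: π = [0.3526, 0.3858, 0.2617], E[r] = 1.4324, γ^t·E[r] = 1.044246, running G = 5.205340
t=4: π = [0.3503, 0.3893, 0.2603], E[r] = 1.4307, γ^t·E[r] = 0.938677, running G = 6.144017

G = 6.1440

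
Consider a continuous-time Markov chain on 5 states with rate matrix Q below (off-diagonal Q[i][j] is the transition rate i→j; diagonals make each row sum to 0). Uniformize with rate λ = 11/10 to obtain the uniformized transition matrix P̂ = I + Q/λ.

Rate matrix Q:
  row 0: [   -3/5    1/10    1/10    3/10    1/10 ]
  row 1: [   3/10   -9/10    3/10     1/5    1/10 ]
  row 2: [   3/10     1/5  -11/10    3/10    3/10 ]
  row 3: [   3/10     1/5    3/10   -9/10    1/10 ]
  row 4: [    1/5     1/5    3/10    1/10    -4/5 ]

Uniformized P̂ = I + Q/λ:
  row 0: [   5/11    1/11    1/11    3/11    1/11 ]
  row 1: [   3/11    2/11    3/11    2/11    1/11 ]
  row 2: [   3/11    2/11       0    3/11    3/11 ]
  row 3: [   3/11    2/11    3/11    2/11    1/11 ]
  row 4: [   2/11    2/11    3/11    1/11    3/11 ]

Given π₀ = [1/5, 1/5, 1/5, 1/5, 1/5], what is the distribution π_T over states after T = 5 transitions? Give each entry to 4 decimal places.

π = [0.3167, 0.1531, 0.1691, 0.2124, 0.1487]

t=0: π = [0.2000, 0.2000, 0.2000, 0.2000, 0.2000]
t=1: π = [0.2909, 0.1636, 0.1818, 0.2000, 0.1636]
t=2: π = [0.3107, 0.1554, 0.1702, 0.2099, 0.1537]
t=3: π = [0.3153, 0.1536, 0.1698, 0.2116, 0.1498]
t=4: π = [0.3164, 0.1532, 0.1691, 0.2123, 0.1490]
t=5: π = [0.3167, 0.1531, 0.1691, 0.2124, 0.1487]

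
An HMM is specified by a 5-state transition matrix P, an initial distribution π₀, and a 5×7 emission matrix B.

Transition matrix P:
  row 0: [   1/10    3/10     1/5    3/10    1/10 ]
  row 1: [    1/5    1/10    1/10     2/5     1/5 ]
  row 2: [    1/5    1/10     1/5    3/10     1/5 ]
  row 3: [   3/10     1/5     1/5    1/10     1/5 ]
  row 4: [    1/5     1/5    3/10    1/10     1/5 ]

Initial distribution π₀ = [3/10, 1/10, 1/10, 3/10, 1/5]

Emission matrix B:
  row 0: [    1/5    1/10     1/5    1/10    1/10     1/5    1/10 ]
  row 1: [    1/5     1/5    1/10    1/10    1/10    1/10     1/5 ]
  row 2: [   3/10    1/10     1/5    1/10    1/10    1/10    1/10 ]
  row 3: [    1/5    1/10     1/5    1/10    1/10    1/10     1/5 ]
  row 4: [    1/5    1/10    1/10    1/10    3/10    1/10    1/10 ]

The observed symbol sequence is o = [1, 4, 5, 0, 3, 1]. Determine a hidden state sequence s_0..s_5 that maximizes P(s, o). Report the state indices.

t=0: δ = [3.000e-02, 2.000e-02, 1.000e-02, 3.000e-02, 2.000e-02]  (obs o_0=1)
t=1: δ = [9.000e-04, 9.000e-04, 6.000e-04, 9.000e-04, 1.800e-03]  ψ = [3, 0, 0, 0, 3]  (obs o_1=4)
t=2: δ = [7.200e-05, 3.600e-05, 5.400e-05, 3.600e-05, 3.600e-05]  ψ = [4, 4, 4, 1, 4]  (obs o_2=5)
t=3: δ = [2.160e-06, 4.320e-06, 4.320e-06, 4.320e-06, 2.160e-06]  ψ = [2, 0, 0, 0, 2]  (obs o_3=0)
t=4: δ = [1.296e-07, 8.640e-08, 8.640e-08, 1.728e-07, 8.640e-08]  ψ = [3, 3, 2, 1, 1]  (obs o_4=3)
t=5: δ = [5.184e-09, 7.776e-09, 3.456e-09, 3.888e-09, 3.456e-09]  ψ = [3, 0, 3, 0, 3]  (obs o_5=1)
backtrack: best end state = 1; path = [3, 4, 0, 3, 0, 1]

path = [3, 4, 0, 3, 0, 1]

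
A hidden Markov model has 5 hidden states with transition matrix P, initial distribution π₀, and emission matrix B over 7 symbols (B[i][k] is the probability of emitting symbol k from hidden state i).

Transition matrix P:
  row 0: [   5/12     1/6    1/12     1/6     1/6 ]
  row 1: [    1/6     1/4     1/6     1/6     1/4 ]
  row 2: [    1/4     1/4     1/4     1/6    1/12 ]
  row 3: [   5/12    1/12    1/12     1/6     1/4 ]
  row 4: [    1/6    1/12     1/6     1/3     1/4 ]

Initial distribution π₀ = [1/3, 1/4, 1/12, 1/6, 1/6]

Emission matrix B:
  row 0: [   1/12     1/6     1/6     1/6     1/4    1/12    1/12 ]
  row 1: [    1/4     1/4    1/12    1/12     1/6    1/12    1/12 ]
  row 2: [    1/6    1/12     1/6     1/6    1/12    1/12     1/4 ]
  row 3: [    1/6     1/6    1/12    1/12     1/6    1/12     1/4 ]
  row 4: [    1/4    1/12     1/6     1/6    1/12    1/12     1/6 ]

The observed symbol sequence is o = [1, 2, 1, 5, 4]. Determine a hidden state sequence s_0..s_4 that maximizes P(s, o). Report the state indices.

path = [0, 0, 0, 0, 0]

t=0: δ = [5.556e-02, 6.250e-02, 6.944e-03, 2.778e-02, 1.389e-02]  (obs o_0=1)
t=1: δ = [3.858e-03, 1.302e-03, 1.736e-03, 8.681e-04, 2.604e-03]  ψ = [0, 1, 1, 1, 1]  (obs o_1=2)
t=2: δ = [2.679e-04, 1.608e-04, 3.617e-05, 1.447e-04, 5.425e-05]  ψ = [0, 0, 2, 4, 4]  (obs o_2=1)
t=3: δ = [9.303e-06, 3.721e-06, 2.233e-06, 3.721e-06, 3.721e-06]  ψ = [0, 0, 1, 0, 0]  (obs o_3=5)
t=4: δ = [9.690e-07, 2.584e-07, 6.460e-08, 2.584e-07, 1.292e-07]  ψ = [0, 0, 0, 0, 0]  (obs o_4=4)
backtrack: best end state = 0; path = [0, 0, 0, 0, 0]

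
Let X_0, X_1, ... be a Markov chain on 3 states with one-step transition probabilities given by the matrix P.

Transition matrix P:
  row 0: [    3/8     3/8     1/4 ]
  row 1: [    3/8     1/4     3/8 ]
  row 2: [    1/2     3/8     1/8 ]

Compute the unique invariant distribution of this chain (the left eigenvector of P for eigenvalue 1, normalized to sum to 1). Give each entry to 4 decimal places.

π = [0.4074, 0.3333, 0.2593]

Balance equations π_j = Σ_i π_i·P[i][j]:
  π_0 = 3/8·π_0 + 3/8·π_1 + 1/2·π_2
  π_1 = 3/8·π_0 + 1/4·π_1 + 3/8·π_2
  normalize: π_0 + π_1 + π_2 = 1
Solving the linear system gives exactly π = [11/27, 1/3, 7/27].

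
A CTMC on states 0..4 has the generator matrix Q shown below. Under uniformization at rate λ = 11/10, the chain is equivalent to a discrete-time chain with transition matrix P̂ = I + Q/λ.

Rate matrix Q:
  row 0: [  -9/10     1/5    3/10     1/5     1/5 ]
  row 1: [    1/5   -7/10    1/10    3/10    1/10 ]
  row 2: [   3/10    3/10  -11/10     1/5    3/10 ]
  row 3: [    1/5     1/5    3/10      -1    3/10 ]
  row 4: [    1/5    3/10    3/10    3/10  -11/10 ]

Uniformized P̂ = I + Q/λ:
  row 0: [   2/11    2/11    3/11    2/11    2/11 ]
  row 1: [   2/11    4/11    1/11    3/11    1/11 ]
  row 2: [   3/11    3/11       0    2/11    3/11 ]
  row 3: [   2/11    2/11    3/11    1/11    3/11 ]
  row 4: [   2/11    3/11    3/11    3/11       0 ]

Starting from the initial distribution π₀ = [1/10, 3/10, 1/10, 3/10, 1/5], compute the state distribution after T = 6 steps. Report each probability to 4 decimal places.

π = [0.1979, 0.2600, 0.1771, 0.2019, 0.1630]

t=0: π = [0.1000, 0.3000, 0.1000, 0.3000, 0.2000]
t=1: π = [0.1909, 0.2636, 0.1909, 0.2000, 0.1545]
t=2: π = [0.1992, 0.2612, 0.1727, 0.2017, 0.1653]
t=3: π = [0.1975, 0.2600, 0.1781, 0.2023, 0.1621]
t=4: π = [0.1980, 0.2600, 0.1769, 0.2018, 0.1633]
t=5: π = [0.1979, 0.2600, 0.1772, 0.2020, 0.1629]
t=6: π = [0.1979, 0.2600, 0.1771, 0.2019, 0.1630]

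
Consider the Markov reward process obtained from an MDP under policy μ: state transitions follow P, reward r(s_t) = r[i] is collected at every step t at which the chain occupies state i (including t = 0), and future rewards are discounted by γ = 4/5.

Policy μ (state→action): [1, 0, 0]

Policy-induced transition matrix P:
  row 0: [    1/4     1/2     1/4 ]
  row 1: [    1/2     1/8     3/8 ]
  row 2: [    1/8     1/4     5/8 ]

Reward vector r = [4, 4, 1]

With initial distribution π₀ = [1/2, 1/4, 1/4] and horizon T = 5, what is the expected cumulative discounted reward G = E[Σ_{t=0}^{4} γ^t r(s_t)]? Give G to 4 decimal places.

t=0: π = [0.5000, 0.2500, 0.2500], E[r] = 3.2500, γ^t·E[r] = 3.250000, running G = 3.250000
t=1: π = [0.2813, 0.3438, 0.3750], E[r] = 2.8750, γ^t·E[r] = 2.300000, running G = 5.550000
t=2: π = [0.2891, 0.2773, 0.4336], E[r] = 2.6992, γ^t·E[r] = 1.727500, running G = 7.277500
t=3: π = [0.2651, 0.2876, 0.4473], E[r] = 2.6582, γ^t·E[r] = 1.361000, running G = 8.638500
t=4: π = [0.2660, 0.2803, 0.4537], E[r] = 2.6390, γ^t·E[r] = 1.080925, running G = 9.719425

G = 9.7194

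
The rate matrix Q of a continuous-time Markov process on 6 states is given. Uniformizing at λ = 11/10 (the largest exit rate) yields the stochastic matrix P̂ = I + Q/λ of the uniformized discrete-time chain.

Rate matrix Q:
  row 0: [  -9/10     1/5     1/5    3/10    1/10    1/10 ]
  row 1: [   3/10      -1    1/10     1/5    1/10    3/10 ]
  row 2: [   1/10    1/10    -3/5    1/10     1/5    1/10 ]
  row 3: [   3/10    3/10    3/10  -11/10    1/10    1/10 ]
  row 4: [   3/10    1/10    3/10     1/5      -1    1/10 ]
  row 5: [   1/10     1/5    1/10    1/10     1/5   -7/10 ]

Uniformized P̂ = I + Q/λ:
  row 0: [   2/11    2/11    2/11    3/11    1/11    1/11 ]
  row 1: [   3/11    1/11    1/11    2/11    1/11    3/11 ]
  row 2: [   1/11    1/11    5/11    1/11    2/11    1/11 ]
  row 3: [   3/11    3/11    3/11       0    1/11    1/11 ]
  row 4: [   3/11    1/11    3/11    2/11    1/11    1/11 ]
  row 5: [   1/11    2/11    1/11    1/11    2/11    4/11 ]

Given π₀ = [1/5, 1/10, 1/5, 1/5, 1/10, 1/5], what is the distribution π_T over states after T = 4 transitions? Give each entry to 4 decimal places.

π = [0.1824, 0.1471, 0.2439, 0.1367, 0.1278, 0.1621]

t=0: π = [0.2000, 0.1000, 0.2000, 0.2000, 0.1000, 0.2000]
t=1: π = [0.1818, 0.1636, 0.2364, 0.1273, 0.1273, 0.1636]
t=2: π = [0.1835, 0.1455, 0.2397, 0.1388, 0.1273, 0.1653]
t=3: π = [0.1824, 0.1479, 0.2431, 0.1364, 0.1277, 0.1624]
t=4: π = [0.1824, 0.1471, 0.2439, 0.1367, 0.1278, 0.1621]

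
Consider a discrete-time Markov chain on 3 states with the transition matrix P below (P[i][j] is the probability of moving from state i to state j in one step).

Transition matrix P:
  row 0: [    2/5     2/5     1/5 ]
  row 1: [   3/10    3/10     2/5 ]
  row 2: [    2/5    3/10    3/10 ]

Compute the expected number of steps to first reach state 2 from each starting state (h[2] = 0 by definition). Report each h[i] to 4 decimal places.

First-step conditioning: h[2] = 0; for i ≠ 2, h[i] = 1 + Σ_k P[i][k]·h[k].
  h[0] = 1 + 2/5·h[0] + 2/5·h[1]
  h[1] = 1 + 3/10·h[0] + 3/10·h[1]
Solving the 2×2 linear system over states ≠ 2 gives exactly h = [11/3, 3, 0] (h[2] = 0 is the target).

h = [3.6667, 3.0000, 0.0000]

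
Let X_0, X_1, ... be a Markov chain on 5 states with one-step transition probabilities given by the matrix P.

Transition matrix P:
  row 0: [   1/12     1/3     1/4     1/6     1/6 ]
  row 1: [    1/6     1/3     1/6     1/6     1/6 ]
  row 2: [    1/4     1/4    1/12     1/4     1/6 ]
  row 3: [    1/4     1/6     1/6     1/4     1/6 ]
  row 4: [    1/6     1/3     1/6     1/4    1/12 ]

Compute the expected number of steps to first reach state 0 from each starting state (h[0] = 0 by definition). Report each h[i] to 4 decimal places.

First-step conditioning: h[0] = 0; for i ≠ 0, h[i] = 1 + Σ_k P[i][k]·h[k].
  h[1] = 1 + 1/3·h[1] + 1/6·h[2] + 1/6·h[3] + 1/6·h[4]
  h[2] = 1 + 1/4·h[1] + 1/12·h[2] + 1/4·h[3] + 1/6·h[4]
  h[3] = 1 + 1/6·h[1] + 1/6·h[2] + 1/4·h[3] + 1/6·h[4]
  h[4] = 1 + 1/3·h[1] + 1/6·h[2] + 1/4·h[3] + 1/12·h[4]
Solving the 4×4 linear system over states ≠ 0 gives exactly h = [0, 66/13, 786/169, 60/13, 852/169] (h[0] = 0 is the target).

h = [0.0000, 5.0769, 4.6509, 4.6154, 5.0414]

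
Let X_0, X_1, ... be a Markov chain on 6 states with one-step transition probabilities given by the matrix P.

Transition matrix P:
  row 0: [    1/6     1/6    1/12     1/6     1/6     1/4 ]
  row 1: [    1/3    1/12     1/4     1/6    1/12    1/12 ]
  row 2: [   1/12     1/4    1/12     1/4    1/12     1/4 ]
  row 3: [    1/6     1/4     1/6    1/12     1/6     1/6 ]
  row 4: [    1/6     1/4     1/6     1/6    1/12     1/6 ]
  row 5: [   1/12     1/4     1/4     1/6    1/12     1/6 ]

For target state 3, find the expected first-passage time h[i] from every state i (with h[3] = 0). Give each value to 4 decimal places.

First-step conditioning: h[3] = 0; for i ≠ 3, h[i] = 1 + Σ_k P[i][k]·h[k].
  h[0] = 1 + 1/6·h[0] + 1/6·h[1] + 1/12·h[2] + 1/6·h[4] + 1/4·h[5]
  h[1] = 1 + 1/3·h[0] + 1/12·h[1] + 1/4·h[2] + 1/12·h[4] + 1/12·h[5]
  h[2] = 1 + 1/12·h[0] + 1/4·h[1] + 1/12·h[2] + 1/12·h[4] + 1/4·h[5]
  h[4] = 1 + 1/6·h[0] + 1/4·h[1] + 1/6·h[2] + 1/12·h[4] + 1/6·h[5]
  h[5] = 1 + 1/12·h[0] + 1/4·h[1] + 1/4·h[2] + 1/12·h[4] + 1/6·h[5]
Solving the 5×5 linear system over states ≠ 3 gives exactly h = [10612/1907, 10502/1907, 9724/1907, 0, 10546/1907, 10472/1907] (h[3] = 0 is the target).

h = [5.5648, 5.5071, 5.0991, 0.0000, 5.5302, 5.4913]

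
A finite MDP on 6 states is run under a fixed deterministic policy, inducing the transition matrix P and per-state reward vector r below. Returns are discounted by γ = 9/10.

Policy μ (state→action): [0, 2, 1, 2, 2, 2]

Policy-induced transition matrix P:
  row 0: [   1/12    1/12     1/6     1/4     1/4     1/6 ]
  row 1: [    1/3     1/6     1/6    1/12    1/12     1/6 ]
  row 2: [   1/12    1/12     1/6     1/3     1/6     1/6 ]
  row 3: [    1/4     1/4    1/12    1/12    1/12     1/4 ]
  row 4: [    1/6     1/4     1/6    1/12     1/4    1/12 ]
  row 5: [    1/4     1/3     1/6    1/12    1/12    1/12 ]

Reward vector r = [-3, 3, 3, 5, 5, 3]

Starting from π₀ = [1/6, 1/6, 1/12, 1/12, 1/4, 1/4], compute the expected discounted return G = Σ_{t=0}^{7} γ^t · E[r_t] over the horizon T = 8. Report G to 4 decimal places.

t=0: π = [0.1667, 0.1667, 0.0833, 0.0833, 0.2500, 0.2500], E[r] = 2.6667, γ^t·E[r] = 2.666667, running G = 2.666667
t=1: π = [0.2014, 0.2153, 0.1597, 0.1319, 0.1597, 0.1319], E[r] = 2.3750, γ^t·E[r] = 2.137500, running G = 4.804167
t=2: π = [0.1944, 0.1829, 0.1557, 0.1568, 0.1568, 0.1534], E[r] = 2.4606, γ^t·E[r] = 1.993125, running G = 6.797292
t=3: π = [0.1938, 0.1892, 0.1536, 0.1547, 0.1549, 0.1539], E[r] = 2.4561, γ^t·E[r] = 1.790508, running G = 8.587799
t=4: π = [0.1950, 0.1892, 0.1538, 0.1540, 0.1542, 0.1538], E[r] = 2.4468, γ^t·E[r] = 1.605350, running G = 10.193150
t=5: π = [0.1948, 0.1889, 0.1538, 0.1543, 0.1543, 0.1538], E[r] = 2.4485, γ^t·E[r] = 1.445827, running G = 11.638977
t=6: π = [0.1948, 0.1890, 0.1538, 0.1543, 0.1543, 0.1538], E[r] = 2.4485, γ^t·E[r] = 1.301243, running G = 12.940221
t=7: π = [0.1948, 0.1890, 0.1538, 0.1542, 0.1543, 0.1538], E[r] = 2.4484, γ^t·E[r] = 1.171085, running G = 14.111306

G = 14.1113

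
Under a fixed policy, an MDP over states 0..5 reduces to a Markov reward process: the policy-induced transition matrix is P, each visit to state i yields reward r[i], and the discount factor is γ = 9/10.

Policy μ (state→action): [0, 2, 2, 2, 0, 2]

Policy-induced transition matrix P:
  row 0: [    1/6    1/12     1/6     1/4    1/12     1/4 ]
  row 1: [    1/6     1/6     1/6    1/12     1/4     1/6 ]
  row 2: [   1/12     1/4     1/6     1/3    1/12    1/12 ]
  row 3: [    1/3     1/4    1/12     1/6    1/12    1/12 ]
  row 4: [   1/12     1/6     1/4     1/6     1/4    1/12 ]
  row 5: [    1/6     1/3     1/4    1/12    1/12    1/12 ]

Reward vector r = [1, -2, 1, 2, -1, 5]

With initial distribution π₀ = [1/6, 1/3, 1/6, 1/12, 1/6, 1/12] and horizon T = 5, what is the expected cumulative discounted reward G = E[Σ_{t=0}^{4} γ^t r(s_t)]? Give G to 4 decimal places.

t=0: π = [0.1667, 0.3333, 0.1667, 0.0833, 0.1667, 0.0833], E[r] = 0.0833, γ^t·E[r] = 0.083333, running G = 0.083333
t=1: π = [0.1528, 0.1875, 0.1806, 0.1736, 0.1667, 0.1389], E[r] = 0.8333, γ^t·E[r] = 0.750000, running G = 0.833333
t=2: π = [0.1667, 0.2066, 0.1777, 0.1823, 0.1424, 0.1244], E[r] = 0.7755, γ^t·E[r] = 0.628125, running G = 1.461458
t=3: π = [0.1704, 0.2035, 0.1737, 0.1826, 0.1415, 0.1283], E[r] = 0.8024, γ^t·E[r] = 0.584930, running G = 2.046388
t=4: π = [0.1708, 0.2035, 0.1739, 0.1822, 0.1408, 0.1287], E[r] = 0.8046, γ^t·E[r] = 0.527905, running G = 2.574293

G = 2.5743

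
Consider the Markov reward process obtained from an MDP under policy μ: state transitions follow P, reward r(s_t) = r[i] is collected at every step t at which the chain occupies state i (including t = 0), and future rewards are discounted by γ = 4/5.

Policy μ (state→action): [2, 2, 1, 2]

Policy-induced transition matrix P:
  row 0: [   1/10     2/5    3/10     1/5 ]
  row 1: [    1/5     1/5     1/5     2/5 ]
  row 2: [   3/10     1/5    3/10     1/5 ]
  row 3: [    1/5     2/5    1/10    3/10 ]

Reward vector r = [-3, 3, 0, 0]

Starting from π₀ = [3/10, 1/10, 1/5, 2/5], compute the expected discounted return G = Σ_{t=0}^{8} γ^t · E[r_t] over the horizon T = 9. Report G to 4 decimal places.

G = 0.4791

t=0: π = [0.3000, 0.1000, 0.2000, 0.4000], E[r] = -0.6000, γ^t·E[r] = -0.600000, running G = -0.600000
t=1: π = [0.1900, 0.3400, 0.2100, 0.2600], E[r] = 0.4500, γ^t·E[r] = 0.360000, running G = -0.240000
t=2: π = [0.2020, 0.2900, 0.2140, 0.2940], E[r] = 0.2640, γ^t·E[r] = 0.168960, running G = -0.071040
t=3: π = [0.2012, 0.2992, 0.2122, 0.2874], E[r] = 0.2940, γ^t·E[r] = 0.150528, running G = 0.079488
t=4: π = [0.2011, 0.2977, 0.2126, 0.2886], E[r] = 0.2899, γ^t·E[r] = 0.118727, running G = 0.198215
t=5: π = [0.2012, 0.2979, 0.2125, 0.2884], E[r] = 0.2904, γ^t·E[r] = 0.095145, running G = 0.293359
t=6: π = [0.2011, 0.2979, 0.2125, 0.2884], E[r] = 0.2903, γ^t·E[r] = 0.076106, running G = 0.369465
t=7: π = [0.2011, 0.2979, 0.2125, 0.2884], E[r] = 0.2903, γ^t·E[r] = 0.060885, running G = 0.430350
t=8: π = [0.2011, 0.2979, 0.2125, 0.2884], E[r] = 0.2903, γ^t·E[r] = 0.048708, running G = 0.479058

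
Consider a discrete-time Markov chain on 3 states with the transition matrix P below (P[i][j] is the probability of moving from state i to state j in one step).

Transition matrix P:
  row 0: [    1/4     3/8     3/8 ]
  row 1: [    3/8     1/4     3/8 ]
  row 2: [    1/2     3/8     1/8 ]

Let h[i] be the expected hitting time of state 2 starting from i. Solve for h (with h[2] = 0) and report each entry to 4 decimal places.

h = [2.6667, 2.6667, 0.0000]

First-step conditioning: h[2] = 0; for i ≠ 2, h[i] = 1 + Σ_k P[i][k]·h[k].
  h[0] = 1 + 1/4·h[0] + 3/8·h[1]
  h[1] = 1 + 3/8·h[0] + 1/4·h[1]
Solving the 2×2 linear system over states ≠ 2 gives exactly h = [8/3, 8/3, 0] (h[2] = 0 is the target).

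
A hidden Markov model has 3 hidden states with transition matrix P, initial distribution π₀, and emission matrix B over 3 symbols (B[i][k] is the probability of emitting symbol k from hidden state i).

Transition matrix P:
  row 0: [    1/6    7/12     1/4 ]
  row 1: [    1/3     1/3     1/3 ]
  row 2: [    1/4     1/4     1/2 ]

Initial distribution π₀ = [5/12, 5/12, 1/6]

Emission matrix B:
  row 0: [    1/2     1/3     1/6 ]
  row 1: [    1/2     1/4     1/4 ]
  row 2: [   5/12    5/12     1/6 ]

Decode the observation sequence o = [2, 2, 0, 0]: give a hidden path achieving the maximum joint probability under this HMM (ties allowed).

path = [0, 1, 0, 1]

t=0: δ = [6.944e-02, 1.042e-01, 2.778e-02]  (obs o_0=2)
t=1: δ = [5.787e-03, 1.013e-02, 5.787e-03]  ψ = [1, 0, 1]  (obs o_1=2)
t=2: δ = [1.688e-03, 1.688e-03, 1.407e-03]  ψ = [1, 0, 1]  (obs o_2=0)
t=3: δ = [2.813e-04, 4.923e-04, 2.930e-04]  ψ = [1, 0, 2]  (obs o_3=0)
backtrack: best end state = 1; path = [0, 1, 0, 1]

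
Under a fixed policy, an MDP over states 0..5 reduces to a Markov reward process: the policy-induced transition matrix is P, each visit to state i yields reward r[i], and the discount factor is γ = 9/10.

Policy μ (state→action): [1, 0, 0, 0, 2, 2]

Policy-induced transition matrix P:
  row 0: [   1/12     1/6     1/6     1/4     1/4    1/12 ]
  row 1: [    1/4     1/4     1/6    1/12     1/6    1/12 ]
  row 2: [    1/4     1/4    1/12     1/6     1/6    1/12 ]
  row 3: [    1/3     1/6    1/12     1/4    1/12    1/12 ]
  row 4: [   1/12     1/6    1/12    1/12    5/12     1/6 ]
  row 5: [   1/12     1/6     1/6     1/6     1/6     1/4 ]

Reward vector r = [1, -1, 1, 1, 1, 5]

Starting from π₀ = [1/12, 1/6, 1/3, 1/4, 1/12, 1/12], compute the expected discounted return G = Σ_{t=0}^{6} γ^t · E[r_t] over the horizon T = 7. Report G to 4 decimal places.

G = 5.5280

t=0: π = [0.0833, 0.1667, 0.3333, 0.2500, 0.0833, 0.0833], E[r] = 1.0000, γ^t·E[r] = 1.000000, running G = 1.000000
t=1: π = [0.2292, 0.2083, 0.1111, 0.1736, 0.1736, 0.1042], E[r] = 1.0000, γ^t·E[r] = 0.900000, running G = 1.900000
t=2: π = [0.1800, 0.1933, 0.1285, 0.1684, 0.2147, 0.1152], E[r] = 1.0741, γ^t·E[r] = 0.870000, running G = 2.770000
t=3: π = [0.1791, 0.1935, 0.1240, 0.1617, 0.2213, 0.1204], E[r] = 1.0947, γ^t·E[r] = 0.798047, running G = 3.568047
t=4: π = [0.1767, 0.1931, 0.1244, 0.1605, 0.2234, 0.1218], E[r] = 1.1011, γ^t·E[r] = 0.722450, running G = 4.290497
t=5: π = [0.1764, 0.1931, 0.1243, 0.1601, 0.2239, 0.1223], E[r] = 1.1028, γ^t·E[r] = 0.651185, running G = 4.941682
t=6: π = [0.1763, 0.1931, 0.1243, 0.1600, 0.2240, 0.1224], E[r] = 1.1032, γ^t·E[r] = 0.586300, running G = 5.527982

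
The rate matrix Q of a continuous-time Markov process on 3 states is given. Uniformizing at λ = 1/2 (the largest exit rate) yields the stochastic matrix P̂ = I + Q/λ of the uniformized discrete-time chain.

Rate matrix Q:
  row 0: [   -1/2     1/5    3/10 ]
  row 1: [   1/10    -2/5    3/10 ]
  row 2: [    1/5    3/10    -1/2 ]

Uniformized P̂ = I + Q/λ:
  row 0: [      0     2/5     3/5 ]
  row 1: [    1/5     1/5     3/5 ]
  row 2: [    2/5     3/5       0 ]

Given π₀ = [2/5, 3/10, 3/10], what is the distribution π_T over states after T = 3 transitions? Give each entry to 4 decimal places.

t=0: π = [0.4000, 0.3000, 0.3000]
t=1: π = [0.1800, 0.4000, 0.4200]
t=2: π = [0.2480, 0.4040, 0.3480]
t=3: π = [0.2200, 0.3888, 0.3912]

π = [0.2200, 0.3888, 0.3912]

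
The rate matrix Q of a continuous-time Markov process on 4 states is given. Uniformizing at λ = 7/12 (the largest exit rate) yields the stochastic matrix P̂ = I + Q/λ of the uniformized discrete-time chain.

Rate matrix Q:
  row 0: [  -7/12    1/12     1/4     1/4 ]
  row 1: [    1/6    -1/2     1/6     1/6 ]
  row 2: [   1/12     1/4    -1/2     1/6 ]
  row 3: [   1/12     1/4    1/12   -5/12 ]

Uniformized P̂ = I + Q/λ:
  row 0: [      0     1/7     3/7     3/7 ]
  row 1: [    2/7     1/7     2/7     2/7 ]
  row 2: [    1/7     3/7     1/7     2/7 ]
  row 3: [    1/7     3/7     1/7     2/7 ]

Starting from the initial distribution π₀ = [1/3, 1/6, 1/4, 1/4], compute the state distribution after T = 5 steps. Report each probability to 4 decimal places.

t=0: π = [0.3333, 0.1667, 0.2500, 0.2500]
t=1: π = [0.1190, 0.2857, 0.2619, 0.3333]
t=2: π = [0.1667, 0.3129, 0.2177, 0.3027]
t=3: π = [0.1638, 0.2915, 0.2352, 0.3095]
t=4: π = [0.1611, 0.2985, 0.2313, 0.3091]
t=5: π = [0.1625, 0.2973, 0.2315, 0.3087]

π = [0.1625, 0.2973, 0.2315, 0.3087]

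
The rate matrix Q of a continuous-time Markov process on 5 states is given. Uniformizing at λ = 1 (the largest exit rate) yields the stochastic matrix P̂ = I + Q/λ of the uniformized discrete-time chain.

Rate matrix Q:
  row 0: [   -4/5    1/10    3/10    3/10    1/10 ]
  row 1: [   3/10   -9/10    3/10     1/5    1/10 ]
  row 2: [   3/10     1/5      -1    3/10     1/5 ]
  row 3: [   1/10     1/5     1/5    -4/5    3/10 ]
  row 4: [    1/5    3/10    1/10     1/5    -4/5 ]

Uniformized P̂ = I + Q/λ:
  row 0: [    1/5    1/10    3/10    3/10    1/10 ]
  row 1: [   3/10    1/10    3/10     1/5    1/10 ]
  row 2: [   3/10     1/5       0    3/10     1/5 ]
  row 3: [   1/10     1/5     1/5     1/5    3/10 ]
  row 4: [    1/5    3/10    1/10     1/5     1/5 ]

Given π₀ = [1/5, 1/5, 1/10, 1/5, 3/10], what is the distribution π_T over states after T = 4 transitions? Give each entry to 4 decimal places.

π = [0.2123, 0.1794, 0.1838, 0.2396, 0.1849]

t=0: π = [0.2000, 0.2000, 0.1000, 0.2000, 0.3000]
t=1: π = [0.2100, 0.1900, 0.1900, 0.2300, 0.1800]
t=2: π = [0.2150, 0.1780, 0.1840, 0.2400, 0.1830]
t=3: π = [0.2122, 0.1790, 0.1842, 0.2399, 0.1847]
t=4: π = [0.2123, 0.1794, 0.1838, 0.2396, 0.1849]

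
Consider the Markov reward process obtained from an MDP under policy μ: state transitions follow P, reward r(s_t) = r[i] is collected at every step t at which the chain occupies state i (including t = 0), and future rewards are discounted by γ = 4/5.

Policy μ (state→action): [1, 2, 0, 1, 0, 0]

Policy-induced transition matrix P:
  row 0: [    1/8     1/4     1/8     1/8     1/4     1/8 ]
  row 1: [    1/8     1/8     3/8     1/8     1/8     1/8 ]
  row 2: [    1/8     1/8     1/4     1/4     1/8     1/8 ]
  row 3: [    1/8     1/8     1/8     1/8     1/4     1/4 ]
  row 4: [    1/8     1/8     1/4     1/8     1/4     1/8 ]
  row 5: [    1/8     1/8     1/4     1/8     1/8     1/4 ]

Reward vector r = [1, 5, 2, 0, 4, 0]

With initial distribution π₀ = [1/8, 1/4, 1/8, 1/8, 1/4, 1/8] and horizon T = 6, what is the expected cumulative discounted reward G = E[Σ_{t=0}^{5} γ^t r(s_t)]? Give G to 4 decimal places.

t=0: π = [0.1250, 0.2500, 0.1250, 0.1250, 0.2500, 0.1250], E[r] = 2.6250, γ^t·E[r] = 2.625000, running G = 2.625000
t=1: π = [0.1250, 0.1406, 0.2500, 0.1406, 0.1875, 0.1563], E[r] = 2.0781, γ^t·E[r] = 1.662500, running G = 4.287500
t=2: π = [0.1250, 0.1406, 0.2344, 0.1563, 0.1816, 0.1621], E[r] = 2.0234, γ^t·E[r] = 1.295000, running G = 5.582500
t=3: π = [0.1250, 0.1406, 0.2324, 0.1543, 0.1829, 0.1648], E[r] = 2.0244, γ^t·E[r] = 1.036500, running G = 6.619000
t=4: π = [0.1250, 0.1406, 0.2327, 0.1541, 0.1828, 0.1649], E[r] = 2.0245, γ^t·E[r] = 0.829250, running G = 7.448250
t=5: π = [0.1250, 0.1406, 0.2327, 0.1541, 0.1827, 0.1649], E[r] = 2.0244, γ^t·E[r] = 0.663365, running G = 8.111615

G = 8.1116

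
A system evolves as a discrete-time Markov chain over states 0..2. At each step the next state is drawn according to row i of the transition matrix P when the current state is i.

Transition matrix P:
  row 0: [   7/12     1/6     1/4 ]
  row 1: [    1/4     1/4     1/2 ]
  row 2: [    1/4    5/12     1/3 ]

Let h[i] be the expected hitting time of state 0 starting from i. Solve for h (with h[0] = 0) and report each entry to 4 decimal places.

First-step conditioning: h[0] = 0; for i ≠ 0, h[i] = 1 + Σ_k P[i][k]·h[k].
  h[1] = 1 + 1/4·h[1] + 1/2·h[2]
  h[2] = 1 + 5/12·h[1] + 1/3·h[2]
Solving the 2×2 linear system over states ≠ 0 gives exactly h = [0, 4, 4] (h[0] = 0 is the target).

h = [0.0000, 4.0000, 4.0000]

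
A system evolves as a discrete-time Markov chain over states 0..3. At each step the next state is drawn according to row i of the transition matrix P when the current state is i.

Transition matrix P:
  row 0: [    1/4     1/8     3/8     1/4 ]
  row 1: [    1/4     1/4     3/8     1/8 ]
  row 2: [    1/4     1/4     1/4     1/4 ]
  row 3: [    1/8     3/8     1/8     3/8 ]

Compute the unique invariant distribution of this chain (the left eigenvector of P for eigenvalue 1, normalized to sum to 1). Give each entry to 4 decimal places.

Balance equations π_j = Σ_i π_i·P[i][j]:
  π_0 = 1/4·π_0 + 1/4·π_1 + 1/4·π_2 + 1/8·π_3
  π_1 = 1/8·π_0 + 1/4·π_1 + 1/4·π_2 + 3/8·π_3
  π_2 = 3/8·π_0 + 3/8·π_1 + 1/4·π_2 + 1/8·π_3
  normalize: π_0 + π_1 + π_2 + π_3 = 1
Solving the linear system gives exactly π = [100/457, 116/457, 127/457, 114/457].

π = [0.2188, 0.2538, 0.2779, 0.2495]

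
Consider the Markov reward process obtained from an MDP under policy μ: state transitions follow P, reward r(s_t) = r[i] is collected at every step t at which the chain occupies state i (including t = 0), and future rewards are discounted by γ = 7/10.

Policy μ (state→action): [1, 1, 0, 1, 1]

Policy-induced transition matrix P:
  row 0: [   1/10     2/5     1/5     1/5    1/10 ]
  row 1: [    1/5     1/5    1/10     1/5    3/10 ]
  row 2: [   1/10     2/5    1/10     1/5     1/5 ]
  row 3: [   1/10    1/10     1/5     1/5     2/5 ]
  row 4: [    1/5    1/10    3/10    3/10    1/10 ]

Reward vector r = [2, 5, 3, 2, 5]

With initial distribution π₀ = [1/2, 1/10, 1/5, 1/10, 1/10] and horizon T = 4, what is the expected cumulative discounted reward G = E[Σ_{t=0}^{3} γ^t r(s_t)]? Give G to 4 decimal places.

G = 8.3090

t=0: π = [0.5000, 0.1000, 0.2000, 0.1000, 0.1000], E[r] = 2.8000, γ^t·E[r] = 2.800000, running G = 2.800000
t=1: π = [0.1200, 0.3200, 0.1800, 0.2100, 0.1700], E[r] = 3.6500, γ^t·E[r] = 2.555000, running G = 5.355000
t=2: π = [0.1490, 0.2220, 0.1670, 0.2170, 0.2450], E[r] = 3.5680, γ^t·E[r] = 1.748320, running G = 7.103320
t=3: π = [0.1467, 0.2170, 0.1856, 0.2245, 0.2262], E[r] = 3.5152, γ^t·E[r] = 1.205714, running G = 8.309034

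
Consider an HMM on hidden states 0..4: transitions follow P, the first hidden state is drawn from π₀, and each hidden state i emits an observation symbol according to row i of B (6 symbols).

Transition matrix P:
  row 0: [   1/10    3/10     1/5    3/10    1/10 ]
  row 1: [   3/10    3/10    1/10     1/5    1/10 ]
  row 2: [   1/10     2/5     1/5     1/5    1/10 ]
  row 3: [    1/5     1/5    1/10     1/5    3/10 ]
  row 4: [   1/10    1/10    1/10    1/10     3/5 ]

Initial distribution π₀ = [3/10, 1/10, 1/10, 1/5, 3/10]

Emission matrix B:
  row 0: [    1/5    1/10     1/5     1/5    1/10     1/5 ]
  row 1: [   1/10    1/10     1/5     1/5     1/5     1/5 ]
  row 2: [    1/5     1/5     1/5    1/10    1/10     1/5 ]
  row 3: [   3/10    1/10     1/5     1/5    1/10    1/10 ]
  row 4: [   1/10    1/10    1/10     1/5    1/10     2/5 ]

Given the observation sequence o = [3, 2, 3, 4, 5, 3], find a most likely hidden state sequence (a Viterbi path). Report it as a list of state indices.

t=0: δ = [6.000e-02, 2.000e-02, 1.000e-02, 4.000e-02, 6.000e-02]  (obs o_0=3)
t=1: δ = [1.600e-03, 3.600e-03, 2.400e-03, 3.600e-03, 3.600e-03]  ψ = [3, 0, 0, 0, 4]  (obs o_1=2)
t=2: δ = [2.160e-04, 2.160e-04, 4.800e-05, 1.440e-04, 4.320e-04]  ψ = [1, 1, 2, 1, 4]  (obs o_2=3)
t=3: δ = [6.480e-06, 1.296e-05, 4.320e-06, 6.480e-06, 2.592e-05]  ψ = [1, 0, 0, 0, 4]  (obs o_3=4)
t=4: δ = [7.776e-07, 7.776e-07, 5.184e-07, 2.592e-07, 6.221e-06]  ψ = [1, 1, 4, 1, 4]  (obs o_4=5)
t=5: δ = [1.244e-07, 1.244e-07, 6.221e-08, 1.244e-07, 7.465e-07]  ψ = [4, 4, 4, 4, 4]  (obs o_5=3)
backtrack: best end state = 4; path = [4, 4, 4, 4, 4, 4]

path = [4, 4, 4, 4, 4, 4]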